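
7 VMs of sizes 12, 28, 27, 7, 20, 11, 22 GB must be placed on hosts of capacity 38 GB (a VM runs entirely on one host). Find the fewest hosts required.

Total = 28 + 27 + 22 + 20 + 12 + 11 + 7 = 127 GB.
Lower bound: ⌈127/38⌉ = 4 hosts.
A packing using 4 hosts:
  host 1: 28 + 7 = 35
  host 2: 27 + 11 = 38
  host 3: 22 + 12 = 34
  host 4: 20 = 20
This matches the lower bound, so 4 is optimal.

4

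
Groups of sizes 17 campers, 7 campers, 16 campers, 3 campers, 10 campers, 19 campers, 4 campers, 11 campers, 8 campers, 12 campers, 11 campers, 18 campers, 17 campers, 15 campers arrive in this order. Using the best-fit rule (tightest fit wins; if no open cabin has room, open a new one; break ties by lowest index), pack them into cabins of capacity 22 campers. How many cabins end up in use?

  17 → cabin 1 (new)  [load 17/22]
  7 → cabin 2 (new)  [load 7/22]
  16 → cabin 3 (new)  [load 16/22]
  3 → cabin 1  [load 20/22]
  10 → cabin 2  [load 17/22]
  19 → cabin 4 (new)  [load 19/22]
  4 → cabin 2  [load 21/22]
  11 → cabin 5 (new)  [load 11/22]
  8 → cabin 5  [load 19/22]
  12 → cabin 6 (new)  [load 12/22]
  11 → cabin 7 (new)  [load 11/22]
  18 → cabin 8 (new)  [load 18/22]
  17 → cabin 9 (new)  [load 17/22]
  15 → cabin 10 (new)  [load 15/22]
10 cabins opened.

10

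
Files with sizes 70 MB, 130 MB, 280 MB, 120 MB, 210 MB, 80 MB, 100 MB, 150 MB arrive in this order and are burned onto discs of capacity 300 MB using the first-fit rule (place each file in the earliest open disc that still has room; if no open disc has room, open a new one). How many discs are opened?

  70 → disc 1 (new)  [load 70/300]
  130 → disc 1  [load 200/300]
  280 → disc 2 (new)  [load 280/300]
  120 → disc 3 (new)  [load 120/300]
  210 → disc 4 (new)  [load 210/300]
  80 → disc 1  [load 280/300]
  100 → disc 3  [load 220/300]
  150 → disc 5 (new)  [load 150/300]
5 discs opened.

5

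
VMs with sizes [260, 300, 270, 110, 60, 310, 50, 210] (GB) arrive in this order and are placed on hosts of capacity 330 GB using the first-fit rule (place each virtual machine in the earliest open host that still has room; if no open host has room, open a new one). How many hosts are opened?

5

  260 → host 1 (new)  [load 260/330]
  300 → host 2 (new)  [load 300/330]
  270 → host 3 (new)  [load 270/330]
  110 → host 4 (new)  [load 110/330]
  60 → host 1  [load 320/330]
  310 → host 5 (new)  [load 310/330]
  50 → host 3  [load 320/330]
  210 → host 4  [load 320/330]
5 hosts opened.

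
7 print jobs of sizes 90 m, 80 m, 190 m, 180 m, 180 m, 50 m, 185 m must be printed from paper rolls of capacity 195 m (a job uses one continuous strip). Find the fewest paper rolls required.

Total = 190 + 185 + 180 + 180 + 90 + 80 + 50 = 955 m.
Lower bound: ⌈955/195⌉ = 5 paper rolls.
A packing using 6 paper rolls:
  roll 1: 190 = 190
  roll 2: 185 = 185
  roll 3: 180 = 180
  roll 4: 180 = 180
  roll 5: 90 + 80 = 170
  roll 6: 50 = 50
No arrangement into 5 paper rolls stays within capacity, so 6 is optimal.

6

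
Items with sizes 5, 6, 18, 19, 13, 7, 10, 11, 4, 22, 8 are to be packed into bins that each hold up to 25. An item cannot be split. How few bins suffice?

Total = 22 + 19 + 18 + 13 + 11 + 10 + 8 + 7 + 6 + 5 + 4 = 123.
Lower bound: ⌈123/25⌉ = 5 bins.
A packing using 6 bins:
  bin 1: 22 = 22
  bin 2: 19 + 6 = 25
  bin 3: 18 + 7 = 25
  bin 4: 13 + 11 = 24
  bin 5: 10 + 8 + 5 = 23
  bin 6: 4 = 4
No arrangement into 5 bins stays within capacity, so 6 is optimal.

6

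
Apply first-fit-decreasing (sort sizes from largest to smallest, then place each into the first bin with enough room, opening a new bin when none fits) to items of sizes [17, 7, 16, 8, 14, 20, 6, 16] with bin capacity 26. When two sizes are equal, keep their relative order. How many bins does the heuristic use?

5

Sorted descending: 20, 17, 16, 16, 14, 8, 7, 6.
  20 → bin 1 (new)  [load 20/26]
  17 → bin 2 (new)  [load 17/26]
  16 → bin 3 (new)  [load 16/26]
  16 → bin 4 (new)  [load 16/26]
  14 → bin 5 (new)  [load 14/26]
  8 → bin 2  [load 25/26]
  7 → bin 3  [load 23/26]
  6 → bin 1  [load 26/26]
5 bins opened.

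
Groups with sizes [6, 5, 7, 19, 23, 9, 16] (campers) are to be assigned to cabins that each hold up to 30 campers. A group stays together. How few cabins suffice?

Total = 23 + 19 + 16 + 9 + 7 + 6 + 5 = 85 campers.
Lower bound: ⌈85/30⌉ = 3 cabins.
A packing using 3 cabins:
  cabin 1: 23 + 7 = 30
  cabin 2: 19 + 9 = 28
  cabin 3: 16 + 6 + 5 = 27
This matches the lower bound, so 3 is optimal.

3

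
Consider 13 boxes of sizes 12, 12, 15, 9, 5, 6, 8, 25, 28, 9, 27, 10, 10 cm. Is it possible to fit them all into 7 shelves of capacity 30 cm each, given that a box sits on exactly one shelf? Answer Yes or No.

Yes

A valid assignment using 7 shelves:
  shelf 1: 28 = 28
  shelf 2: 27 = 27
  shelf 3: 25 + 5 = 30
  shelf 4: 15 + 12 = 27
  shelf 5: 12 + 10 + 8 = 30
  shelf 6: 10 + 9 + 9 = 28
  shelf 7: 6 = 6
Every load is within 30 cm, so 7 shelves suffice.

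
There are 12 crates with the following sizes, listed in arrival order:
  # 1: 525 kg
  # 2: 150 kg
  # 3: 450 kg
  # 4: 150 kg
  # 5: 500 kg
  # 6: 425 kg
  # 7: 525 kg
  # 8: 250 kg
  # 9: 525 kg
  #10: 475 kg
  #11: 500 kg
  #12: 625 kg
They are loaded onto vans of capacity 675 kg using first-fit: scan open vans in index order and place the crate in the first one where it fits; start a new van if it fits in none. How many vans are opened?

  525 → van 1 (new)  [load 525/675]
  150 → van 1  [load 675/675]
  450 → van 2 (new)  [load 450/675]
  150 → van 2  [load 600/675]
  500 → van 3 (new)  [load 500/675]
  425 → van 4 (new)  [load 425/675]
  525 → van 5 (new)  [load 525/675]
  250 → van 4  [load 675/675]
  525 → van 6 (new)  [load 525/675]
  475 → van 7 (new)  [load 475/675]
  500 → van 8 (new)  [load 500/675]
  625 → van 9 (new)  [load 625/675]
9 vans opened.

9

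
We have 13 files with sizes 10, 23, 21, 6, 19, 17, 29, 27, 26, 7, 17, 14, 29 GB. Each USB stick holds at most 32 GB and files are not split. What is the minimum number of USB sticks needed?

9

Total = 29 + 29 + 27 + 26 + 23 + 21 + 19 + 17 + 17 + 14 + 10 + 7 + 6 = 245 GB.
Lower bound: ⌈245/32⌉ = 8 USB sticks.
Also, 9 files each exceed 16 GB, and no two of those can share a USB stick, so at least 9 USB sticks are needed.
A packing using 9 USB sticks:
  USB stick 1: 29 = 29
  USB stick 2: 29 = 29
  USB stick 3: 27 = 27
  USB stick 4: 26 + 6 = 32
  USB stick 5: 23 + 7 = 30
  USB stick 6: 21 + 10 = 31
  USB stick 7: 19 = 19
  USB stick 8: 17 + 14 = 31
  USB stick 9: 17 = 17
This matches the lower bound, so 9 is optimal.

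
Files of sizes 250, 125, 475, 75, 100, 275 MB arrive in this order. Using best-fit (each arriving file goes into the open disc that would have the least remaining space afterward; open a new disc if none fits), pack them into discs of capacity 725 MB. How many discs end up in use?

2

  250 → disc 1 (new)  [load 250/725]
  125 → disc 1  [load 375/725]
  475 → disc 2 (new)  [load 475/725]
  75 → disc 2  [load 550/725]
  100 → disc 2  [load 650/725]
  275 → disc 1  [load 650/725]
2 discs opened.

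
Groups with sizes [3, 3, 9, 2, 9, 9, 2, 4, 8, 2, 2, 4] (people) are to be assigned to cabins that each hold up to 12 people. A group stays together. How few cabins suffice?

Total = 9 + 9 + 9 + 8 + 4 + 4 + 3 + 3 + 2 + 2 + 2 + 2 = 57 people.
Lower bound: ⌈57/12⌉ = 5 cabins.
A packing using 5 cabins:
  cabin 1: 9 + 3 = 12
  cabin 2: 9 + 3 = 12
  cabin 3: 9 + 2 = 11
  cabin 4: 8 + 4 = 12
  cabin 5: 4 + 2 + 2 + 2 = 10
This matches the lower bound, so 5 is optimal.

5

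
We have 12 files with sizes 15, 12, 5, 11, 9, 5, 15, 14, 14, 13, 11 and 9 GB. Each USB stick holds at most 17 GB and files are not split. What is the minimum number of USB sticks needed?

10

Total = 15 + 15 + 14 + 14 + 13 + 12 + 11 + 11 + 9 + 9 + 5 + 5 = 133 GB.
Lower bound: ⌈133/17⌉ = 8 USB sticks.
Also, 10 files each exceed 17/2 GB, and no two of those can share a USB stick, so at least 10 USB sticks are needed.
A packing using 10 USB sticks:
  USB stick 1: 15 = 15
  USB stick 2: 15 = 15
  USB stick 3: 14 = 14
  USB stick 4: 14 = 14
  USB stick 5: 13 = 13
  USB stick 6: 12 + 5 = 17
  USB stick 7: 11 + 5 = 16
  USB stick 8: 11 = 11
  USB stick 9: 9 = 9
  USB stick 10: 9 = 9
This matches the lower bound, so 10 is optimal.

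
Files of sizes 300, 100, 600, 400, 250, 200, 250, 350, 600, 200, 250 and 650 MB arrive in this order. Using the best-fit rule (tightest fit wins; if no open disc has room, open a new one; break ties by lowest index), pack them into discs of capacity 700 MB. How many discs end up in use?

7

  300 → disc 1 (new)  [load 300/700]
  100 → disc 1  [load 400/700]
  600 → disc 2 (new)  [load 600/700]
  400 → disc 3 (new)  [load 400/700]
  250 → disc 1  [load 650/700]
  200 → disc 3  [load 600/700]
  250 → disc 4 (new)  [load 250/700]
  350 → disc 4  [load 600/700]
  600 → disc 5 (new)  [load 600/700]
  200 → disc 6 (new)  [load 200/700]
  250 → disc 6  [load 450/700]
  650 → disc 7 (new)  [load 650/700]
7 discs opened.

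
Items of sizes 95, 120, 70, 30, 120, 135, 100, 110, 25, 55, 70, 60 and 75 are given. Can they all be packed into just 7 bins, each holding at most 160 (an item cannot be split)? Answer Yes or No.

Total = 1065; ⌈1065/160⌉ = 7.
The bound of 7 does not rule out 7, but exhaustive search shows no assignment into 7 bins of capacity 160 exists — the minimum is 8.

No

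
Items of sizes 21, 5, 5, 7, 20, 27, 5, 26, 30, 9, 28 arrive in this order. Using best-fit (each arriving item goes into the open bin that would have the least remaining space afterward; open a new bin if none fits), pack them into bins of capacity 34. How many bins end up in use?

7

  21 → bin 1 (new)  [load 21/34]
  5 → bin 1  [load 26/34]
  5 → bin 1  [load 31/34]
  7 → bin 2 (new)  [load 7/34]
  20 → bin 2  [load 27/34]
  27 → bin 3 (new)  [load 27/34]
  5 → bin 2  [load 32/34]
  26 → bin 4 (new)  [load 26/34]
  30 → bin 5 (new)  [load 30/34]
  9 → bin 6 (new)  [load 9/34]
  28 → bin 7 (new)  [load 28/34]
7 bins opened.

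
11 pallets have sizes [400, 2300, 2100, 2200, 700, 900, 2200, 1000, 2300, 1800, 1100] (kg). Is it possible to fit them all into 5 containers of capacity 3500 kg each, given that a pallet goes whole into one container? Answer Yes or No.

Total = 17000 kg; ⌈17000/3500⌉ = 5.
6 pallets each exceed half the capacity and cannot share a container, forcing at least 6 containers.
At least 6 containers are required, but only 5 are allowed.

No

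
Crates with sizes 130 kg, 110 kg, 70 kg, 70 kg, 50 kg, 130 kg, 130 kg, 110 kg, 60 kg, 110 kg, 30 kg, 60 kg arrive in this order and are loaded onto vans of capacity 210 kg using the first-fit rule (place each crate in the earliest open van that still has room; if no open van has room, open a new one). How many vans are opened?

  130 → van 1 (new)  [load 130/210]
  110 → van 2 (new)  [load 110/210]
  70 → van 1  [load 200/210]
  70 → van 2  [load 180/210]
  50 → van 3 (new)  [load 50/210]
  130 → van 3  [load 180/210]
  130 → van 4 (new)  [load 130/210]
  110 → van 5 (new)  [load 110/210]
  60 → van 4  [load 190/210]
  110 → van 6 (new)  [load 110/210]
  30 → van 2  [load 210/210]
  60 → van 5  [load 170/210]
6 vans opened.

6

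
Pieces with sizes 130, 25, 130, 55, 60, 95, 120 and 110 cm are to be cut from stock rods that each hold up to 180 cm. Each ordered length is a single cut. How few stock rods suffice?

5

Total = 130 + 130 + 120 + 110 + 95 + 60 + 55 + 25 = 725 cm.
Lower bound: ⌈725/180⌉ = 5 stock rods.
A packing using 5 stock rods:
  stock rod 1: 130 + 25 = 155
  stock rod 2: 130 = 130
  stock rod 3: 120 + 60 = 180
  stock rod 4: 110 + 55 = 165
  stock rod 5: 95 = 95
This matches the lower bound, so 5 is optimal.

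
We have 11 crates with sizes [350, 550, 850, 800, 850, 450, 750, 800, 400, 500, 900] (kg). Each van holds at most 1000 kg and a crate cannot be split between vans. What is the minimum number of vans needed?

Total = 900 + 850 + 850 + 800 + 800 + 750 + 550 + 500 + 450 + 400 + 350 = 7200 kg.
Lower bound: ⌈7200/1000⌉ = 8 vans.
A packing using 9 vans:
  van 1: 900 = 900
  van 2: 850 = 850
  van 3: 850 = 850
  van 4: 800 = 800
  van 5: 800 = 800
  van 6: 750 = 750
  van 7: 550 + 450 = 1000
  van 8: 500 + 400 = 900
  van 9: 350 = 350
No arrangement into 8 vans stays within capacity, so 9 is optimal.

9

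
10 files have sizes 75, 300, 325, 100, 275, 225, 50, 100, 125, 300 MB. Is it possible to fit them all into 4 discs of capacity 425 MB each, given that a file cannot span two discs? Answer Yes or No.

No

Total = 1875 MB; ⌈1875/425⌉ = 5.
At least 5 discs are required, but only 4 are allowed.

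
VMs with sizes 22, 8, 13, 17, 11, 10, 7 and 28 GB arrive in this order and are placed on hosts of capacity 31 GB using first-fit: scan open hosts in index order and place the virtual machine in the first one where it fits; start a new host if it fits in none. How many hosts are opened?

  22 → host 1 (new)  [load 22/31]
  8 → host 1  [load 30/31]
  13 → host 2 (new)  [load 13/31]
  17 → host 2  [load 30/31]
  11 → host 3 (new)  [load 11/31]
  10 → host 3  [load 21/31]
  7 → host 3  [load 28/31]
  28 → host 4 (new)  [load 28/31]
4 hosts opened.

4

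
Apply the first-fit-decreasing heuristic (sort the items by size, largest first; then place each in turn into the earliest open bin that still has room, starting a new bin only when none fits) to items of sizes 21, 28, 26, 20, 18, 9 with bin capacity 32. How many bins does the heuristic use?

5

Sorted descending: 28, 26, 21, 20, 18, 9.
  28 → bin 1 (new)  [load 28/32]
  26 → bin 2 (new)  [load 26/32]
  21 → bin 3 (new)  [load 21/32]
  20 → bin 4 (new)  [load 20/32]
  18 → bin 5 (new)  [load 18/32]
  9 → bin 3  [load 30/32]
5 bins opened.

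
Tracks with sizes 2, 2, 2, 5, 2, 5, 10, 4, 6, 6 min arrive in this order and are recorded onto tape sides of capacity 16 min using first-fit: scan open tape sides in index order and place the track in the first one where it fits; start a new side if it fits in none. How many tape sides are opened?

  2 → side 1 (new)  [load 2/16]
  2 → side 1  [load 4/16]
  2 → side 1  [load 6/16]
  5 → side 1  [load 11/16]
  2 → side 1  [load 13/16]
  5 → side 2 (new)  [load 5/16]
  10 → side 2  [load 15/16]
  4 → side 3 (new)  [load 4/16]
  6 → side 3  [load 10/16]
  6 → side 3  [load 16/16]
3 tape sides opened.

3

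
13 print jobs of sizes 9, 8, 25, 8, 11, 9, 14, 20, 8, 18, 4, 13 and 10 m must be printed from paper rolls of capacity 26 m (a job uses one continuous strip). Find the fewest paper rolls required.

Total = 25 + 20 + 18 + 14 + 13 + 11 + 10 + 9 + 9 + 8 + 8 + 8 + 4 = 157 m.
Lower bound: ⌈157/26⌉ = 7 paper rolls.
A packing using 7 paper rolls:
  roll 1: 25 = 25
  roll 2: 20 + 4 = 24
  roll 3: 18 + 8 = 26
  roll 4: 14 + 11 = 25
  roll 5: 13 + 10 = 23
  roll 6: 9 + 9 + 8 = 26
  roll 7: 8 = 8
This matches the lower bound, so 7 is optimal.

7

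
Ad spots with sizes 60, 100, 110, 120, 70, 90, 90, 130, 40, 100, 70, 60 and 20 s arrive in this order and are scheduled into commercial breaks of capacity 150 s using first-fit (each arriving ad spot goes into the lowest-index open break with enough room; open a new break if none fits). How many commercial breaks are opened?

  60 → break 1 (new)  [load 60/150]
  100 → break 2 (new)  [load 100/150]
  110 → break 3 (new)  [load 110/150]
  120 → break 4 (new)  [load 120/150]
  70 → break 1  [load 130/150]
  90 → break 5 (new)  [load 90/150]
  90 → break 6 (new)  [load 90/150]
  130 → break 7 (new)  [load 130/150]
  40 → break 2  [load 140/150]
  100 → break 8 (new)  [load 100/150]
  70 → break 9 (new)  [load 70/150]
  60 → break 5  [load 150/150]
  20 → break 1  [load 150/150]
9 commercial breaks opened.

9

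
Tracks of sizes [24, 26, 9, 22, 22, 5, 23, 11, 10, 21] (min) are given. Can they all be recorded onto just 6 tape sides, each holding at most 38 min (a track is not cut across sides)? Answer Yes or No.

A valid assignment using 6 tape sides:
  side 1: 26 + 11 = 37
  side 2: 24 + 10 = 34
  side 3: 23 + 9 + 5 = 37
  side 4: 22 = 22
  side 5: 22 = 22
  side 6: 21 = 21
Every load is within 38 min, so 6 tape sides suffice.

Yes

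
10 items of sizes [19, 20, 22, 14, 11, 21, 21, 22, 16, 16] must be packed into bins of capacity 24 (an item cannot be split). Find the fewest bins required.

10

Total = 22 + 22 + 21 + 21 + 20 + 19 + 16 + 16 + 14 + 11 = 182.
Lower bound: ⌈182/24⌉ = 8 bins.
Also, 9 items each exceed 12, and no two of those can share a bin, so at least 9 bins are needed.
A packing using 10 bins:
  bin 1: 22 = 22
  bin 2: 22 = 22
  bin 3: 21 = 21
  bin 4: 21 = 21
  bin 5: 20 = 20
  bin 6: 19 = 19
  bin 7: 16 = 16
  bin 8: 16 = 16
  bin 9: 14 = 14
  bin 10: 11 = 11
No arrangement into 9 bins stays within capacity, so 10 is optimal.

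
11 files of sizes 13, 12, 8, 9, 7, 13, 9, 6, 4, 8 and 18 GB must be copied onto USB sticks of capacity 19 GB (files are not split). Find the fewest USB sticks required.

6

Total = 18 + 13 + 13 + 12 + 9 + 9 + 8 + 8 + 7 + 6 + 4 = 107 GB.
Lower bound: ⌈107/19⌉ = 6 USB sticks.
A packing using 6 USB sticks:
  USB stick 1: 18 = 18
  USB stick 2: 13 + 6 = 19
  USB stick 3: 13 + 4 = 17
  USB stick 4: 12 + 7 = 19
  USB stick 5: 9 + 9 = 18
  USB stick 6: 8 + 8 = 16
This matches the lower bound, so 6 is optimal.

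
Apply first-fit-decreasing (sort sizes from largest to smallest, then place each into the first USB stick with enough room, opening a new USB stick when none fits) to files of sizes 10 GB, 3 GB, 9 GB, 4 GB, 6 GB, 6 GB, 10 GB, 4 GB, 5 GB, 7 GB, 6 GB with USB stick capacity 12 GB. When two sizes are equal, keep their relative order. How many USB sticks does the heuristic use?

7

Sorted descending: 10, 10, 9, 7, 6, 6, 6, 5, 4, 4, 3.
  10 → USB stick 1 (new)  [load 10/12]
  10 → USB stick 2 (new)  [load 10/12]
  9 → USB stick 3 (new)  [load 9/12]
  7 → USB stick 4 (new)  [load 7/12]
  6 → USB stick 5 (new)  [load 6/12]
  6 → USB stick 5  [load 12/12]
  6 → USB stick 6 (new)  [load 6/12]
  5 → USB stick 4  [load 12/12]
  4 → USB stick 6  [load 10/12]
  4 → USB stick 7 (new)  [load 4/12]
  3 → USB stick 3  [load 12/12]
7 USB sticks opened.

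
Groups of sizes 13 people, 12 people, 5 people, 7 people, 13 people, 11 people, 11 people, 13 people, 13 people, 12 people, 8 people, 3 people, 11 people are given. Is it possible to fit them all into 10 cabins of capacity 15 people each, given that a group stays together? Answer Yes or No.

Total = 132 people; ⌈132/15⌉ = 9.
10 groups each exceed half the capacity and cannot share a cabin, forcing at least 10 cabins.
The bound of 10 does not rule out 10, but exhaustive search shows no assignment into 10 cabins of capacity 15 people exists — the minimum is 11.

No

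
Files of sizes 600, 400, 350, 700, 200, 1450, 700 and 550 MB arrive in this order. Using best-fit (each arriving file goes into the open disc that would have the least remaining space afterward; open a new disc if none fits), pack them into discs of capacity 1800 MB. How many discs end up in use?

  600 → disc 1 (new)  [load 600/1800]
  400 → disc 1  [load 1000/1800]
  350 → disc 1  [load 1350/1800]
  700 → disc 2 (new)  [load 700/1800]
  200 → disc 1  [load 1550/1800]
  1450 → disc 3 (new)  [load 1450/1800]
  700 → disc 2  [load 1400/1800]
  550 → disc 4 (new)  [load 550/1800]
4 discs opened.

4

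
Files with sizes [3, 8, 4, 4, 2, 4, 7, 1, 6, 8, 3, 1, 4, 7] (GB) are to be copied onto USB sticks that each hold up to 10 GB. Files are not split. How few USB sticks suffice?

7

Total = 8 + 8 + 7 + 7 + 6 + 4 + 4 + 4 + 4 + 3 + 3 + 2 + 1 + 1 = 62 GB.
Lower bound: ⌈62/10⌉ = 7 USB sticks.
A packing using 7 USB sticks:
  USB stick 1: 8 + 2 = 10
  USB stick 2: 8 + 1 + 1 = 10
  USB stick 3: 7 + 3 = 10
  USB stick 4: 7 + 3 = 10
  USB stick 5: 6 + 4 = 10
  USB stick 6: 4 + 4 = 8
  USB stick 7: 4 = 4
This matches the lower bound, so 7 is optimal.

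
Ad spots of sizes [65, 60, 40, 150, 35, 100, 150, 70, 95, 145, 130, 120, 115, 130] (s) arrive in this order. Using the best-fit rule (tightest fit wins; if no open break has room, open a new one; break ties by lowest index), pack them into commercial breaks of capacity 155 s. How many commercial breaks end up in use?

11

  65 → break 1 (new)  [load 65/155]
  60 → break 1  [load 125/155]
  40 → break 2 (new)  [load 40/155]
  150 → break 3 (new)  [load 150/155]
  35 → break 2  [load 75/155]
  100 → break 4 (new)  [load 100/155]
  150 → break 5 (new)  [load 150/155]
  70 → break 2  [load 145/155]
  95 → break 6 (new)  [load 95/155]
  145 → break 7 (new)  [load 145/155]
  130 → break 8 (new)  [load 130/155]
  120 → break 9 (new)  [load 120/155]
  115 → break 10 (new)  [load 115/155]
  130 → break 11 (new)  [load 130/155]
11 commercial breaks opened.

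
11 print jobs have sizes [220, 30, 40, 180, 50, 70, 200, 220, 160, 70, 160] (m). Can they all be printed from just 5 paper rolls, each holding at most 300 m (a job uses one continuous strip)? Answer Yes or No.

Total = 1400 m; ⌈1400/300⌉ = 5.
6 print jobs each exceed half the capacity and cannot share a roll, forcing at least 6 paper rolls.
At least 6 paper rolls are required, but only 5 are allowed.

No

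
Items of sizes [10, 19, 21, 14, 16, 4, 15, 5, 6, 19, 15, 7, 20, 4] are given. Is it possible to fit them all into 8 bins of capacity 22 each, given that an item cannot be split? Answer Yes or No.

No

Total = 175; ⌈175/22⌉ = 8.
The bound of 8 does not rule out 8, but exhaustive search shows no assignment into 8 bins of capacity 22 exists — the minimum is 9.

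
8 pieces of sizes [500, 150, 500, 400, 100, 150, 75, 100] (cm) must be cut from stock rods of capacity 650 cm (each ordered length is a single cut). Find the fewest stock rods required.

4

Total = 500 + 500 + 400 + 150 + 150 + 100 + 100 + 75 = 1975 cm.
Lower bound: ⌈1975/650⌉ = 4 stock rods.
A packing using 4 stock rods:
  stock rod 1: 500 + 150 = 650
  stock rod 2: 500 + 150 = 650
  stock rod 3: 400 + 100 + 100 = 600
  stock rod 4: 75 = 75
This matches the lower bound, so 4 is optimal.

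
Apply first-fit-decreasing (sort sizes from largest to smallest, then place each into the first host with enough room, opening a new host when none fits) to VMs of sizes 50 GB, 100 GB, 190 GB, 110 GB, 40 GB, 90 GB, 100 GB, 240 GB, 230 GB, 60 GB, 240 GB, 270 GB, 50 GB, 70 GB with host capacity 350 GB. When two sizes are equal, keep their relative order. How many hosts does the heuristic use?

6

Sorted descending: 270, 240, 240, 230, 190, 110, 100, 100, 90, 70, 60, 50, 50, 40.
  270 → host 1 (new)  [load 270/350]
  240 → host 2 (new)  [load 240/350]
  240 → host 3 (new)  [load 240/350]
  230 → host 4 (new)  [load 230/350]
  190 → host 5 (new)  [load 190/350]
  110 → host 2  [load 350/350]
  100 → host 3  [load 340/350]
  100 → host 4  [load 330/350]
  90 → host 5  [load 280/350]
  70 → host 1  [load 340/350]
  60 → host 5  [load 340/350]
  50 → host 6 (new)  [load 50/350]
  50 → host 6  [load 100/350]
  40 → host 6  [load 140/350]
6 hosts opened.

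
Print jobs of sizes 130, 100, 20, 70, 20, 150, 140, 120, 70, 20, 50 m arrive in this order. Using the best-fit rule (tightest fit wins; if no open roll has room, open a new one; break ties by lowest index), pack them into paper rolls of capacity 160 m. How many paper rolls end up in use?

7

  130 → roll 1 (new)  [load 130/160]
  100 → roll 2 (new)  [load 100/160]
  20 → roll 1  [load 150/160]
  70 → roll 3 (new)  [load 70/160]
  20 → roll 2  [load 120/160]
  150 → roll 4 (new)  [load 150/160]
  140 → roll 5 (new)  [load 140/160]
  120 → roll 6 (new)  [load 120/160]
  70 → roll 3  [load 140/160]
  20 → roll 3  [load 160/160]
  50 → roll 7 (new)  [load 50/160]
7 paper rolls opened.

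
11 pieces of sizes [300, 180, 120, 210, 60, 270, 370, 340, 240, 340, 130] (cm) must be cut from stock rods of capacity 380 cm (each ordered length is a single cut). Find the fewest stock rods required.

Total = 370 + 340 + 340 + 300 + 270 + 240 + 210 + 180 + 130 + 120 + 60 = 2560 cm.
Lower bound: ⌈2560/380⌉ = 7 stock rods.
A packing using 8 stock rods:
  stock rod 1: 370 = 370
  stock rod 2: 340 = 340
  stock rod 3: 340 = 340
  stock rod 4: 300 + 60 = 360
  stock rod 5: 270 = 270
  stock rod 6: 240 + 130 = 370
  stock rod 7: 210 + 120 = 330
  stock rod 8: 180 = 180
No arrangement into 7 stock rods stays within capacity, so 8 is optimal.

8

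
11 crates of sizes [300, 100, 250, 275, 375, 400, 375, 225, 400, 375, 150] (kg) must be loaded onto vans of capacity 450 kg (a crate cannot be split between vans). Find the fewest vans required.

9

Total = 400 + 400 + 375 + 375 + 375 + 300 + 275 + 250 + 225 + 150 + 100 = 3225 kg.
Lower bound: ⌈3225/450⌉ = 8 vans.
A packing using 9 vans:
  van 1: 400 = 400
  van 2: 400 = 400
  van 3: 375 = 375
  van 4: 375 = 375
  van 5: 375 = 375
  van 6: 300 + 150 = 450
  van 7: 275 + 100 = 375
  van 8: 250 = 250
  van 9: 225 = 225
No arrangement into 8 vans stays within capacity, so 9 is optimal.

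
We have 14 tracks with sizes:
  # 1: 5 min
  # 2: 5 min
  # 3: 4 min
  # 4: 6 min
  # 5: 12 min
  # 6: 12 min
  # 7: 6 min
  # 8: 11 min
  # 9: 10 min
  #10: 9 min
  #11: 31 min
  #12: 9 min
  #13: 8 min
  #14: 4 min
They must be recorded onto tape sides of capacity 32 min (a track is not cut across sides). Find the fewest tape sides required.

5

Total = 31 + 12 + 12 + 11 + 10 + 9 + 9 + 8 + 6 + 6 + 5 + 5 + 4 + 4 = 132 min.
Lower bound: ⌈132/32⌉ = 5 tape sides.
A packing using 5 tape sides:
  side 1: 31 = 31
  side 2: 12 + 12 + 8 = 32
  side 3: 11 + 10 + 9 = 30
  side 4: 9 + 6 + 6 + 5 + 5 = 31
  side 5: 4 + 4 = 8
This matches the lower bound, so 5 is optimal.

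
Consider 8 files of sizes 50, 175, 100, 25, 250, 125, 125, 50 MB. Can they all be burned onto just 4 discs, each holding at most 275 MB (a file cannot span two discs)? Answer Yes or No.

A valid assignment using 4 discs:
  disc 1: 250 + 25 = 275
  disc 2: 175 + 100 = 275
  disc 3: 125 + 125 = 250
  disc 4: 50 + 50 = 100
Every load is within 275 MB, so 4 discs suffice.

Yes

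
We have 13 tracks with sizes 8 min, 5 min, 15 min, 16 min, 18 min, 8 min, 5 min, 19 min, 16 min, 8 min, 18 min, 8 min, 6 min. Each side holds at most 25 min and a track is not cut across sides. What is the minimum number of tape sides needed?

Total = 19 + 18 + 18 + 16 + 16 + 15 + 8 + 8 + 8 + 8 + 6 + 5 + 5 = 150 min.
Lower bound: ⌈150/25⌉ = 6 tape sides.
A packing using 7 tape sides:
  side 1: 19 + 6 = 25
  side 2: 18 + 5 = 23
  side 3: 18 + 5 = 23
  side 4: 16 + 8 = 24
  side 5: 16 + 8 = 24
  side 6: 15 + 8 = 23
  side 7: 8 = 8
No arrangement into 6 tape sides stays within capacity, so 7 is optimal.

7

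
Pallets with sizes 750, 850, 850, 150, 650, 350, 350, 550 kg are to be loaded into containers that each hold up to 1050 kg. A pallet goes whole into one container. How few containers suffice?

5

Total = 850 + 850 + 750 + 650 + 550 + 350 + 350 + 150 = 4500 kg.
Lower bound: ⌈4500/1050⌉ = 5 containers.
A packing using 5 containers:
  container 1: 850 + 150 = 1000
  container 2: 850 = 850
  container 3: 750 = 750
  container 4: 650 + 350 = 1000
  container 5: 550 + 350 = 900
This matches the lower bound, so 5 is optimal.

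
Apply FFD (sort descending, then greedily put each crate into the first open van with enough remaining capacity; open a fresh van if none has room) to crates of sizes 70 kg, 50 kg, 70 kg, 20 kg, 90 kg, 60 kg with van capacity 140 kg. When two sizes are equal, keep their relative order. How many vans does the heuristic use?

3

Sorted descending: 90, 70, 70, 60, 50, 20.
  90 → van 1 (new)  [load 90/140]
  70 → van 2 (new)  [load 70/140]
  70 → van 2  [load 140/140]
  60 → van 3 (new)  [load 60/140]
  50 → van 1  [load 140/140]
  20 → van 3  [load 80/140]
3 vans opened.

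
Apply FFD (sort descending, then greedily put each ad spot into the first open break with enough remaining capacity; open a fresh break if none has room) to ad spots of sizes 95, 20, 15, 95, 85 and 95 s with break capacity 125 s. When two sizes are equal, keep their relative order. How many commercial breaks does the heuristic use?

4

Sorted descending: 95, 95, 95, 85, 20, 15.
  95 → break 1 (new)  [load 95/125]
  95 → break 2 (new)  [load 95/125]
  95 → break 3 (new)  [load 95/125]
  85 → break 4 (new)  [load 85/125]
  20 → break 1  [load 115/125]
  15 → break 2  [load 110/125]
4 commercial breaks opened.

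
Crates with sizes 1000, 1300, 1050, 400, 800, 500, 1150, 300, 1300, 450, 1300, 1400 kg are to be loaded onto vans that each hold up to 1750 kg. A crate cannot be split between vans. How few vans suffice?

8

Total = 1400 + 1300 + 1300 + 1300 + 1150 + 1050 + 1000 + 800 + 500 + 450 + 400 + 300 = 10950 kg.
Lower bound: ⌈10950/1750⌉ = 7 vans.
A packing using 8 vans:
  van 1: 1400 + 300 = 1700
  van 2: 1300 + 450 = 1750
  van 3: 1300 + 400 = 1700
  van 4: 1300 = 1300
  van 5: 1150 + 500 = 1650
  van 6: 1050 = 1050
  van 7: 1000 = 1000
  van 8: 800 = 800
No arrangement into 7 vans stays within capacity, so 8 is optimal.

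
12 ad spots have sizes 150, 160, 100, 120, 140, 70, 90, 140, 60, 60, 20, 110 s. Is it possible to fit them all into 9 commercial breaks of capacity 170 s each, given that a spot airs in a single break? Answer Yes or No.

Yes

A valid assignment using 8 commercial breaks:
  break 1: 160 = 160
  break 2: 150 + 20 = 170
  break 3: 140 = 140
  break 4: 140 = 140
  break 5: 120 = 120
  break 6: 110 + 60 = 170
  break 7: 100 + 70 = 170
  break 8: 90 + 60 = 150
That uses only 8 ≤ 9, so 9 commercial breaks are enough.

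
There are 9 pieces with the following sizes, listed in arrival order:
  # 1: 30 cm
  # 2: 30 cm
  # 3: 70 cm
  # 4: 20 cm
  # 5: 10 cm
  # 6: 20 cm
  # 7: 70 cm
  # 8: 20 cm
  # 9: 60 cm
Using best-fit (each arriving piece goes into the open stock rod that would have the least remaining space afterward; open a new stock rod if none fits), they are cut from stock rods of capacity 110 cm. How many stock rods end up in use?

  30 → stock rod 1 (new)  [load 30/110]
  30 → stock rod 1  [load 60/110]
  70 → stock rod 2 (new)  [load 70/110]
  20 → stock rod 2  [load 90/110]
  10 → stock rod 2  [load 100/110]
  20 → stock rod 1  [load 80/110]
  70 → stock rod 3 (new)  [load 70/110]
  20 → stock rod 1  [load 100/110]
  60 → stock rod 4 (new)  [load 60/110]
4 stock rods opened.

4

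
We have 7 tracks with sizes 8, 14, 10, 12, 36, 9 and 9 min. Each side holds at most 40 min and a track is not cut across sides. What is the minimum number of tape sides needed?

3

Total = 36 + 14 + 12 + 10 + 9 + 9 + 8 = 98 min.
Lower bound: ⌈98/40⌉ = 3 tape sides.
A packing using 3 tape sides:
  side 1: 36 = 36
  side 2: 14 + 12 + 10 = 36
  side 3: 9 + 9 + 8 = 26
This matches the lower bound, so 3 is optimal.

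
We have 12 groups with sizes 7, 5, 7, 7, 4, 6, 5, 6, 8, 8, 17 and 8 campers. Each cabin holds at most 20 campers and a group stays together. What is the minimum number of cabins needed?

5

Total = 17 + 8 + 8 + 8 + 7 + 7 + 7 + 6 + 6 + 5 + 5 + 4 = 88 campers.
Lower bound: ⌈88/20⌉ = 5 cabins.
A packing using 5 cabins:
  cabin 1: 17 = 17
  cabin 2: 8 + 8 + 4 = 20
  cabin 3: 8 + 7 + 5 = 20
  cabin 4: 7 + 7 + 6 = 20
  cabin 5: 6 + 5 = 11
This matches the lower bound, so 5 is optimal.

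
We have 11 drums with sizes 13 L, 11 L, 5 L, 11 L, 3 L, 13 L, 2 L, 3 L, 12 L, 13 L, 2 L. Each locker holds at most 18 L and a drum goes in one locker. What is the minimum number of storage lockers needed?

6

Total = 13 + 13 + 13 + 12 + 11 + 11 + 5 + 3 + 3 + 2 + 2 = 88 L.
Lower bound: ⌈88/18⌉ = 5 storage lockers.
Also, 6 drums each exceed 9 L, and no two of those can share a locker, so at least 6 storage lockers are needed.
A packing using 6 storage lockers:
  locker 1: 13 + 5 = 18
  locker 2: 13 + 3 + 2 = 18
  locker 3: 13 + 3 + 2 = 18
  locker 4: 12 = 12
  locker 5: 11 = 11
  locker 6: 11 = 11
This matches the lower bound, so 6 is optimal.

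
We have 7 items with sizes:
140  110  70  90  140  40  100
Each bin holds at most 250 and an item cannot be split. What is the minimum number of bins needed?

3

Total = 140 + 140 + 110 + 100 + 90 + 70 + 40 = 690.
Lower bound: ⌈690/250⌉ = 3 bins.
A packing using 3 bins:
  bin 1: 140 + 110 = 250
  bin 2: 140 + 100 = 240
  bin 3: 90 + 70 + 40 = 200
This matches the lower bound, so 3 is optimal.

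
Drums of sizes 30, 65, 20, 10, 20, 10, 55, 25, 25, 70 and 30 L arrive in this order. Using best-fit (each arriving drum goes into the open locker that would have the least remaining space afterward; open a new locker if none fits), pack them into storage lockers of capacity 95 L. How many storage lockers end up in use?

  30 → locker 1 (new)  [load 30/95]
  65 → locker 1  [load 95/95]
  20 → locker 2 (new)  [load 20/95]
  10 → locker 2  [load 30/95]
  20 → locker 2  [load 50/95]
  10 → locker 2  [load 60/95]
  55 → locker 3 (new)  [load 55/95]
  25 → locker 2  [load 85/95]
  25 → locker 3  [load 80/95]
  70 → locker 4 (new)  [load 70/95]
  30 → locker 5 (new)  [load 30/95]
5 storage lockers opened.

5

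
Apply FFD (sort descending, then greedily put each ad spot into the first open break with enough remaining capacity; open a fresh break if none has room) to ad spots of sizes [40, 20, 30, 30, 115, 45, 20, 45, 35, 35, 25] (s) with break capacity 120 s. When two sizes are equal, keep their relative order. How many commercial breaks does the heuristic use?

4

Sorted descending: 115, 45, 45, 40, 35, 35, 30, 30, 25, 20, 20.
  115 → break 1 (new)  [load 115/120]
  45 → break 2 (new)  [load 45/120]
  45 → break 2  [load 90/120]
  40 → break 3 (new)  [load 40/120]
  35 → break 3  [load 75/120]
  35 → break 3  [load 110/120]
  30 → break 2  [load 120/120]
  30 → break 4 (new)  [load 30/120]
  25 → break 4  [load 55/120]
  20 → break 4  [load 75/120]
  20 → break 4  [load 95/120]
4 commercial breaks opened.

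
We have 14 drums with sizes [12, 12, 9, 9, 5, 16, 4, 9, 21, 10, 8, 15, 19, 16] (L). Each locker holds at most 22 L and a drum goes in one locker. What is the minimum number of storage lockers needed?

9

Total = 21 + 19 + 16 + 16 + 15 + 12 + 12 + 10 + 9 + 9 + 9 + 8 + 5 + 4 = 165 L.
Lower bound: ⌈165/22⌉ = 8 storage lockers.
A packing using 9 storage lockers:
  locker 1: 21 = 21
  locker 2: 19 = 19
  locker 3: 16 + 5 = 21
  locker 4: 16 + 4 = 20
  locker 5: 15 = 15
  locker 6: 12 + 10 = 22
  locker 7: 12 + 9 = 21
  locker 8: 9 + 9 = 18
  locker 9: 8 = 8
No arrangement into 8 storage lockers stays within capacity, so 9 is optimal.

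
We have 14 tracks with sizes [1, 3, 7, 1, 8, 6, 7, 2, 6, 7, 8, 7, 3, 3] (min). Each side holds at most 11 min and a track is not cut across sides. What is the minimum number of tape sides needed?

Total = 8 + 8 + 7 + 7 + 7 + 7 + 6 + 6 + 3 + 3 + 3 + 2 + 1 + 1 = 69 min.
Lower bound: ⌈69/11⌉ = 7 tape sides.
Also, 8 tracks each exceed 11/2 min, and no two of those can share a side, so at least 8 tape sides are needed.
A packing using 8 tape sides:
  side 1: 8 + 3 = 11
  side 2: 8 + 3 = 11
  side 3: 7 + 3 + 1 = 11
  side 4: 7 + 2 + 1 = 10
  side 5: 7 = 7
  side 6: 7 = 7
  side 7: 6 = 6
  side 8: 6 = 6
This matches the lower bound, so 8 is optimal.

8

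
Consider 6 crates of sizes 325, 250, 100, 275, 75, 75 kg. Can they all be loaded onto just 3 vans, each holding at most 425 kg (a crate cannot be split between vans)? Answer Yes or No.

Yes

A valid assignment using 3 vans:
  van 1: 325 + 100 = 425
  van 2: 275 + 75 + 75 = 425
  van 3: 250 = 250
Every load is within 425 kg, so 3 vans suffice.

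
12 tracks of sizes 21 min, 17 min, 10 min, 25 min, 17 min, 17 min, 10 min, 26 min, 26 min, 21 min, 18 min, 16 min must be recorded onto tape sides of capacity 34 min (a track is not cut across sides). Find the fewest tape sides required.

Total = 26 + 26 + 25 + 21 + 21 + 18 + 17 + 17 + 17 + 16 + 10 + 10 = 224 min.
Lower bound: ⌈224/34⌉ = 7 tape sides.
A packing using 8 tape sides:
  side 1: 26 = 26
  side 2: 26 = 26
  side 3: 25 = 25
  side 4: 21 + 10 = 31
  side 5: 21 + 10 = 31
  side 6: 18 + 16 = 34
  side 7: 17 + 17 = 34
  side 8: 17 = 17
No arrangement into 7 tape sides stays within capacity, so 8 is optimal.

8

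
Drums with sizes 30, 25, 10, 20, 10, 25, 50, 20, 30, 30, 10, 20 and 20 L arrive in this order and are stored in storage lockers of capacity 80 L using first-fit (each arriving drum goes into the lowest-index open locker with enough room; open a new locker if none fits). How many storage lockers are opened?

4

  30 → locker 1 (new)  [load 30/80]
  25 → locker 1  [load 55/80]
  10 → locker 1  [load 65/80]
  20 → locker 2 (new)  [load 20/80]
  10 → locker 1  [load 75/80]
  25 → locker 2  [load 45/80]
  50 → locker 3 (new)  [load 50/80]
  20 → locker 2  [load 65/80]
  30 → locker 3  [load 80/80]
  30 → locker 4 (new)  [load 30/80]
  10 → locker 2  [load 75/80]
  20 → locker 4  [load 50/80]
  20 → locker 4  [load 70/80]
4 storage lockers opened.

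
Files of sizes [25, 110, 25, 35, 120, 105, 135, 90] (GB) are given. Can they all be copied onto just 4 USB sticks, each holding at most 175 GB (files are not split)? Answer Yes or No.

No

Total = 645 GB; ⌈645/175⌉ = 4.
5 files each exceed half the capacity and cannot share a USB stick, forcing at least 5 USB sticks.
At least 5 USB sticks are required, but only 4 are allowed.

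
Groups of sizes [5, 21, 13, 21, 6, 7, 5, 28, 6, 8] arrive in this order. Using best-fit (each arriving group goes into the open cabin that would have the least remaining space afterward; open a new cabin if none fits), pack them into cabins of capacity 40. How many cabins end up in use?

4

  5 → cabin 1 (new)  [load 5/40]
  21 → cabin 1  [load 26/40]
  13 → cabin 1  [load 39/40]
  21 → cabin 2 (new)  [load 21/40]
  6 → cabin 2  [load 27/40]
  7 → cabin 2  [load 34/40]
  5 → cabin 2  [load 39/40]
  28 → cabin 3 (new)  [load 28/40]
  6 → cabin 3  [load 34/40]
  8 → cabin 4 (new)  [load 8/40]
4 cabins opened.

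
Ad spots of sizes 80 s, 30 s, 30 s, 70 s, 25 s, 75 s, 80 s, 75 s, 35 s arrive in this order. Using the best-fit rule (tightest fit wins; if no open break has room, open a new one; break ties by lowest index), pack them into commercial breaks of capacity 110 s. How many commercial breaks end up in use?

  80 → break 1 (new)  [load 80/110]
  30 → break 1  [load 110/110]
  30 → break 2 (new)  [load 30/110]
  70 → break 2  [load 100/110]
  25 → break 3 (new)  [load 25/110]
  75 → break 3  [load 100/110]
  80 → break 4 (new)  [load 80/110]
  75 → break 5 (new)  [load 75/110]
  35 → break 5  [load 110/110]
5 commercial breaks opened.

5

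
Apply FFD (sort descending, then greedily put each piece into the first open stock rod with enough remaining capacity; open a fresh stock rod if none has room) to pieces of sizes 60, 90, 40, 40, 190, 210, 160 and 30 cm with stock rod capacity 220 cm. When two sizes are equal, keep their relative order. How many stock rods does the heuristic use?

4

Sorted descending: 210, 190, 160, 90, 60, 40, 40, 30.
  210 → stock rod 1 (new)  [load 210/220]
  190 → stock rod 2 (new)  [load 190/220]
  160 → stock rod 3 (new)  [load 160/220]
  90 → stock rod 4 (new)  [load 90/220]
  60 → stock rod 3  [load 220/220]
  40 → stock rod 4  [load 130/220]
  40 → stock rod 4  [load 170/220]
  30 → stock rod 2  [load 220/220]
4 stock rods opened.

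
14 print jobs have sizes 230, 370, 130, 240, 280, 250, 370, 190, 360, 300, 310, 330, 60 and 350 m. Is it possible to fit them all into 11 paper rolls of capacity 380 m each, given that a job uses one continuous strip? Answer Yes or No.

No

Total = 3770 m; ⌈3770/380⌉ = 10.
11 print jobs each exceed half the capacity and cannot share a roll, forcing at least 11 paper rolls.
The bound of 11 does not rule out 11, but exhaustive search shows no assignment into 11 paper rolls of capacity 380 m exists — the minimum is 12.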